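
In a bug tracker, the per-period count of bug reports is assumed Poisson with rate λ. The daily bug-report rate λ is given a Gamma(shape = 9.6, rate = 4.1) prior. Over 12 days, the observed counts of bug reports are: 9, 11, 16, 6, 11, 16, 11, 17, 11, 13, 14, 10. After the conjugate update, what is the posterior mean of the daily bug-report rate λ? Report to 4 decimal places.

With a Gamma(shape α, rate β) prior, the Poisson likelihood is conjugate: the posterior is Gamma(α + ΣXᵢ, β + n).
Sum of counts S = 145 over n = 12 days.
Posterior: Gamma(α+S, β+n) = Gamma(9.6+145, 4.1+12) = Gamma(154.6, 16.1).
Posterior mean = α/β = 154.6/16.1 = 9.6025.

9.6025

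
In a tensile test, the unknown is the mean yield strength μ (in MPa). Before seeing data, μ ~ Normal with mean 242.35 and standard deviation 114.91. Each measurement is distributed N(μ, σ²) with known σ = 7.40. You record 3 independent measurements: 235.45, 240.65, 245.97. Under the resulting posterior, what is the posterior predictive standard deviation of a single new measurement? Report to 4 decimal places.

For Normal data with known variance σ², a Normal(μ₀, σ₀²) prior on μ is conjugate. Posterior precision = 1/σ₀² + n/σ²; posterior mean is the precision-weighted average of μ₀ and x̄.
σ₀² = 114.91² = 13204.3081, σ² = 7.40² = 54.76; σ² + n·σ₀² = 54.76 + 3·13204.3081 = 39667.6843.
Posterior precision = 1/σ₀² + n/σ² = 1/13204.3081 + 3/54.76 = (σ² + n·σ₀²)/(σ₀²σ²) = 39667.6843/(13204.3081·54.76); posterior variance σₙ² = σ₀²σ²/(σ² + n·σ₀²) = 13204.3081·54.76/39667.6843 = 18.228135.
Predictive variance for one new observation = σₙ² + σ² = 13204.3081·54.76/39667.6843 + 54.76 = σ²·(σ₀² + 39667.6843)/39667.6843 = 54.76·52871.9924/39667.6843 = 72.988135; SD = √(54.76·52871.9924/39667.6843) = 8.5433.

8.5433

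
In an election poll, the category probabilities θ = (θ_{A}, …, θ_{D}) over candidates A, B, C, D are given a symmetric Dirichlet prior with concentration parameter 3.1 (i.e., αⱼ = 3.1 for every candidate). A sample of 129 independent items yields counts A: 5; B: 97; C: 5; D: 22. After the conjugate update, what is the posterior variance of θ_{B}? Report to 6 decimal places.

0.001452

The Dirichlet prior is conjugate to the Multinomial likelihood: each posterior αⱼ = prior αⱼ + observed count nⱼ.
Posterior concentration: (8.1, 100.1, 8.1, 25.1), total = 141.4.
Var[θ_j] = α_j(Σα−α_j)/((Σα)²(Σα+1)) = 100.1·41.3/(141.4²·142.4) = 0.001452.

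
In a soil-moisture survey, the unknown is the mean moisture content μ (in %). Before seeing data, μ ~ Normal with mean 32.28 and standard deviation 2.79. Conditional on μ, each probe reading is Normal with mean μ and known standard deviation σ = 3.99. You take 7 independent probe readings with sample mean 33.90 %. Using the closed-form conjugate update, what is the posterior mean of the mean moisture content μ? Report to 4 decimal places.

For Normal data with known variance σ², a Normal(μ₀, σ₀²) prior on μ is conjugate. Posterior precision = 1/σ₀² + n/σ²; posterior mean is the precision-weighted average of μ₀ and x̄.
n·x̄ = 7·33.90 = 237.3.
σ₀² = 2.79² = 7.7841, σ² = 3.99² = 15.9201; σ² + n·σ₀² = 15.9201 + 7·7.7841 = 70.4088.
Posterior mean = (μ₀/σ₀² + n·x̄/σ²)/(1/σ₀² + n/σ²) = (σ²·μ₀ + σ₀²·n·x̄)/(σ² + n·σ₀²) = (15.9201·32.28 + 7.7841·237.3)/70.4088 = 2361.067758/70.4088 = 33.5337.

33.5337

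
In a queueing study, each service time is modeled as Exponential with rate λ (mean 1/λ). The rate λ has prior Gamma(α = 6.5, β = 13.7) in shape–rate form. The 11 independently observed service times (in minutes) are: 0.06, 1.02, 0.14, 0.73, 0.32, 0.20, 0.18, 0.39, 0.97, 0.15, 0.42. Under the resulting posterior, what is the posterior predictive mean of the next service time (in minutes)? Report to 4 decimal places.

With a Gamma(shape α, rate β) prior on the exponential rate λ, the posterior after n observations with total T = Σxᵢ is Gamma(α+n, β+T).
Sum of observations T = 4.58 minutes; n = 11.
Posterior: Gamma(6.5+11, 13.7+4.58) = Gamma(17.5, 18.28).
The predictive distribution for the next observation is Lomax; its mean is β/(α−1) = 18.28/16.5 = 1.1079.

1.1079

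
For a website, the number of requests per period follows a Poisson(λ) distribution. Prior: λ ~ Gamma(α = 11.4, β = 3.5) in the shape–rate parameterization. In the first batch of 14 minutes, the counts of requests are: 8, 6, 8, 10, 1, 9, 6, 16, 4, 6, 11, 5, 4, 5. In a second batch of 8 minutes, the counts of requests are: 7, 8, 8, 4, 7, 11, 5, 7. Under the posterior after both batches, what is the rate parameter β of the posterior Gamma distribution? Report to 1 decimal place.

With a Gamma(shape α, rate β) prior, the Poisson likelihood is conjugate: the posterior is Gamma(α + ΣXᵢ, β + n).
Batch 1: sum of counts S = 99 over n = 14 minutes.
After batch 1: Gamma(α+S, β+n) = Gamma(11.4+99, 3.5+14) = Gamma(110.4, 17.5).
Batch 2: sum of counts S = 57 over n = 8 minutes.
After batch 2: Gamma(α+S, β+n) = Gamma(110.4+57, 17.5+8) = Gamma(167.4, 25.5).
Posterior β = 25.5.

25.5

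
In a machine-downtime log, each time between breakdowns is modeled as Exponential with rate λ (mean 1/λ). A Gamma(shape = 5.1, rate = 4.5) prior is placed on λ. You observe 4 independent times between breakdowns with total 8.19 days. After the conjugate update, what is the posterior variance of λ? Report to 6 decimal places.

0.056509

With a Gamma(shape α, rate β) prior on the exponential rate λ, the posterior after n observations with total T = Σxᵢ is Gamma(α+n, β+T).
Posterior: Gamma(5.1+4, 4.5+8.19) = Gamma(9.1, 12.69).
Var = α/β² = 0.056509.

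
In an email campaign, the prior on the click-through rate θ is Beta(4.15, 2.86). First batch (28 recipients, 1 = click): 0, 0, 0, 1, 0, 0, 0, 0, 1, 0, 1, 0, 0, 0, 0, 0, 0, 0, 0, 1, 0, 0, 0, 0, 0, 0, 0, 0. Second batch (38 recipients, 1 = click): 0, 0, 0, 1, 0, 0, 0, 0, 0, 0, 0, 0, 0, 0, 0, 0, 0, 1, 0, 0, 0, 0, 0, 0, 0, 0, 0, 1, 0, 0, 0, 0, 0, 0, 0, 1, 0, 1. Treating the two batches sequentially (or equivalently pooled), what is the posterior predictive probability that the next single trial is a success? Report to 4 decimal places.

The Beta prior is conjugate to a Binomial/Bernoulli likelihood; the update adds successes to α and failures to β.
After batch 1: Beta(4.15+4, 2.86+24) = Beta(8.15, 26.86).
After batch 2: Beta(8.15+5, 26.86+33) = Beta(13.15, 59.86).
For a single future Bernoulli trial, P(success | data) = α/(α+β) = 0.1801.

0.1801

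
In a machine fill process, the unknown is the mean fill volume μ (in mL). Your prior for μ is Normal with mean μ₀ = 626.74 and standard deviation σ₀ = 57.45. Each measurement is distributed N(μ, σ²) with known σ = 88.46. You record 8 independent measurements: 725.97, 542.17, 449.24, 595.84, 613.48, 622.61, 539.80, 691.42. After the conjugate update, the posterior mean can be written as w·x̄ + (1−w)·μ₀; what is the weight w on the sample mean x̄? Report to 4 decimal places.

For Normal data with known variance σ², a Normal(μ₀, σ₀²) prior on μ is conjugate. Posterior precision = 1/σ₀² + n/σ²; posterior mean is the precision-weighted average of μ₀ and x̄.
σ₀² = 57.45² = 3300.5025, σ² = 88.46² = 7825.1716. Prior precision 1/σ₀² = 1/3300.5025; data precision n/σ² = 8/7825.1716.
w = (n/σ²)/(1/σ₀² + n/σ²) = n·σ₀²/(σ² + n·σ₀²) = 8·3300.5025/(7825.1716 + 8·3300.5025) = 26404.02/34229.1916 = 0.7714.

0.7714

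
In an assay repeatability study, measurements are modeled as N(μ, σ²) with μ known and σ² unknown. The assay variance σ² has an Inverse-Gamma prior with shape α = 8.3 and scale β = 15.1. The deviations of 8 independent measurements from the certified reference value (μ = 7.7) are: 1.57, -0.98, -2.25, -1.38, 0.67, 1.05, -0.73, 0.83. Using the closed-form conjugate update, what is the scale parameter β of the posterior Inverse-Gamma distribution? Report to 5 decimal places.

21.68270

With known mean μ and an Inverse-Gamma(α, β) prior on σ², the Normal likelihood is conjugate: posterior is Inv-Gamma(α + n/2, β + Σ(xᵢ−μ)²/2).
Σ(xᵢ−μ)² = (1.57)² + (-0.98)² + (-2.25)² + (-1.38)² + (0.67)² + (1.05)² + (-0.73)² + (0.83)² = 13.1654.
Posterior: Inv-Gamma(8.3 + 8/2, 15.1 + 13.1654/2) = Inv-Gamma(12.30, 21.68270).
Posterior β = 21.68270.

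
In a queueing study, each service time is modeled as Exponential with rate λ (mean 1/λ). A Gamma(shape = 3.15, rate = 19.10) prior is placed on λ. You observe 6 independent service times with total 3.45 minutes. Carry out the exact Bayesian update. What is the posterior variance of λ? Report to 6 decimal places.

0.017994

With a Gamma(shape α, rate β) prior on the exponential rate λ, the posterior after n observations with total T = Σxᵢ is Gamma(α+n, β+T).
Posterior: Gamma(3.15+6, 19.10+3.45) = Gamma(9.15, 22.55).
Var = α/β² = 0.017994.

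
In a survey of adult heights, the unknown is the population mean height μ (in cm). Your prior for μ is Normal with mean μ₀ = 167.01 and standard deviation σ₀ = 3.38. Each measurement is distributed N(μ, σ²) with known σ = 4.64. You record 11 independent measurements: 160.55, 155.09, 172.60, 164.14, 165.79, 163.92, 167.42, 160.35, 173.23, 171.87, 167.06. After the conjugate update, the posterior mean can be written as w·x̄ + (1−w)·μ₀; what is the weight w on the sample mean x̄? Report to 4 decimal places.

0.8537

For Normal data with known variance σ², a Normal(μ₀, σ₀²) prior on μ is conjugate. Posterior precision = 1/σ₀² + n/σ²; posterior mean is the precision-weighted average of μ₀ and x̄.
σ₀² = 3.38² = 11.4244, σ² = 4.64² = 21.5296. Prior precision 1/σ₀² = 1/11.4244; data precision n/σ² = 11/21.5296.
w = (n/σ²)/(1/σ₀² + n/σ²) = n·σ₀²/(σ² + n·σ₀²) = 11·11.4244/(21.5296 + 11·11.4244) = 125.6684/147.198 = 0.8537.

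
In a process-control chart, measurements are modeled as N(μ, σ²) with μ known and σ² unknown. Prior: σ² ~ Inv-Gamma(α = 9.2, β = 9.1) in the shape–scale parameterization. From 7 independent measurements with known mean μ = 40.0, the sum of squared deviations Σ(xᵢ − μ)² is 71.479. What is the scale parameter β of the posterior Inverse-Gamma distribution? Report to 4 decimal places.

With known mean μ and an Inverse-Gamma(α, β) prior on σ², the Normal likelihood is conjugate: posterior is Inv-Gamma(α + n/2, β + Σ(xᵢ−μ)²/2).
Posterior: Inv-Gamma(9.2 + 7/2, 9.1 + 71.479/2) = Inv-Gamma(12.70, 44.8395).
Posterior β = 44.8395.

44.8395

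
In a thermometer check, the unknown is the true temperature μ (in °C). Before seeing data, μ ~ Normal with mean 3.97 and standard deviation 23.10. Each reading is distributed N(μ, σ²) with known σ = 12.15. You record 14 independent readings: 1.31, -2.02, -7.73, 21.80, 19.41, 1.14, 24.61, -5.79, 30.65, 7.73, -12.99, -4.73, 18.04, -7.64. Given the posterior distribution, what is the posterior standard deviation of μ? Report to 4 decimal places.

For Normal data with known variance σ², a Normal(μ₀, σ₀²) prior on μ is conjugate. Posterior precision = 1/σ₀² + n/σ²; posterior mean is the precision-weighted average of μ₀ and x̄.
σ₀² = 23.10² = 533.61, σ² = 12.15² = 147.6225; σ² + n·σ₀² = 147.6225 + 14·533.61 = 7618.1625.
Posterior precision = 1/σ₀² + n/σ² = 1/533.61 + 14/147.6225 = (σ² + n·σ₀²)/(σ₀²σ²) = 7618.1625/(533.61·147.6225); posterior variance σₙ² = σ₀²σ²/(σ² + n·σ₀²) = 533.61·147.6225/7618.1625 = 10.340137.
Posterior SD = √σₙ² = √(533.61·147.6225/7618.1625) = 3.2156.

3.2156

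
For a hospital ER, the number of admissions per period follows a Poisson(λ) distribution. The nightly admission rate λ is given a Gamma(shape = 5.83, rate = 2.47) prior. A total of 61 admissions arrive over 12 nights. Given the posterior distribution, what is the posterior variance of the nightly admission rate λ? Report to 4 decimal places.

0.3192

With a Gamma(shape α, rate β) prior, the Poisson likelihood is conjugate: the posterior is Gamma(α + ΣXᵢ, β + n).
Posterior: Gamma(α+S, β+n) = Gamma(5.83+61, 2.47+12) = Gamma(66.83, 14.47).
Var = α/β² = 66.83/14.47² = 0.3192.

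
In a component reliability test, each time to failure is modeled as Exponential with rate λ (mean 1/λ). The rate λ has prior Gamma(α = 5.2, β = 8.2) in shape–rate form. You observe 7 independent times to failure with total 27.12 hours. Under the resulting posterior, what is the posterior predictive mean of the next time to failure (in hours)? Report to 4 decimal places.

With a Gamma(shape α, rate β) prior on the exponential rate λ, the posterior after n observations with total T = Σxᵢ is Gamma(α+n, β+T).
Posterior: Gamma(5.2+7, 8.2+27.12) = Gamma(12.2, 35.32).
The predictive distribution for the next observation is Lomax; its mean is β/(α−1) = 35.32/11.2 = 3.1536.

3.1536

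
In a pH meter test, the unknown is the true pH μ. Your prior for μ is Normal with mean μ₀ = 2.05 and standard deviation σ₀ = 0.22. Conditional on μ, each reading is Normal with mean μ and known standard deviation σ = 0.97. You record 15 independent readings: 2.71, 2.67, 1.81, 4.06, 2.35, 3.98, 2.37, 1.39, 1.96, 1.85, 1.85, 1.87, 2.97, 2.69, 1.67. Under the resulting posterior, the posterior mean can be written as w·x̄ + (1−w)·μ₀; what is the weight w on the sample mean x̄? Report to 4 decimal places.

0.4355

For Normal data with known variance σ², a Normal(μ₀, σ₀²) prior on μ is conjugate. Posterior precision = 1/σ₀² + n/σ²; posterior mean is the precision-weighted average of μ₀ and x̄.
σ₀² = 0.22² = 0.0484, σ² = 0.97² = 0.9409. Prior precision 1/σ₀² = 1/0.0484; data precision n/σ² = 15/0.9409.
w = (n/σ²)/(1/σ₀² + n/σ²) = n·σ₀²/(σ² + n·σ₀²) = 15·0.0484/(0.9409 + 15·0.0484) = 0.726/1.6669 = 0.4355.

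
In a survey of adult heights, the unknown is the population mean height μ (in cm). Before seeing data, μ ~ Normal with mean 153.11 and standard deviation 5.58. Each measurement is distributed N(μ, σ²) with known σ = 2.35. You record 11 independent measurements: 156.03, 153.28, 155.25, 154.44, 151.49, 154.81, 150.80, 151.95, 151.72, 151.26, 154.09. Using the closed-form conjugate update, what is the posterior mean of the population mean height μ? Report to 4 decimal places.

For Normal data with known variance σ², a Normal(μ₀, σ₀²) prior on μ is conjugate. Posterior precision = 1/σ₀² + n/σ²; posterior mean is the precision-weighted average of μ₀ and x̄.
Σxᵢ = 156.03 + 153.28 + 155.25 + 154.44 + 151.49 + 154.81 + 150.80 + 151.95 + 151.72 + 151.26 + 154.09 = 1685.12, so n·x̄ = 1685.12.
σ₀² = 5.58² = 31.1364, σ² = 2.35² = 5.5225; σ² + n·σ₀² = 5.5225 + 11·31.1364 = 348.0229.
Posterior mean = (μ₀/σ₀² + n·x̄/σ²)/(1/σ₀² + n/σ²) = (σ²·μ₀ + σ₀²·n·x̄)/(σ² + n·σ₀²) = (5.5225·153.11 + 31.1364·1685.12)/348.0229 = 53314.120343/348.0229 = 153.1914.

153.1914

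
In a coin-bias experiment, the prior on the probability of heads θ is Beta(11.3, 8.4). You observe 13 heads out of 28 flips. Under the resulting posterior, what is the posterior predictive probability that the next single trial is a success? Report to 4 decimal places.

The Beta prior is conjugate to a Binomial/Bernoulli likelihood; the update adds successes to α and failures to β.
Posterior: Beta(α+k, β+n−k) = Beta(11.3+13, 8.4+15) = Beta(24.3, 23.4).
For a single future Bernoulli trial, P(success | data) = α/(α+β) = 0.5094.

0.5094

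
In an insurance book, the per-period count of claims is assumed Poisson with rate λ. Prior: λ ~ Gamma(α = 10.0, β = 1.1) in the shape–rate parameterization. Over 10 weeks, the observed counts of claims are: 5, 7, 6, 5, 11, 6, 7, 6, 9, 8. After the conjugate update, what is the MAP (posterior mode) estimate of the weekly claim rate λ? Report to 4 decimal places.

7.1171

With a Gamma(shape α, rate β) prior, the Poisson likelihood is conjugate: the posterior is Gamma(α + ΣXᵢ, β + n).
Sum of counts S = 70 over n = 10 weeks.
Posterior: Gamma(α+S, β+n) = Gamma(10.0+70, 1.1+10) = Gamma(80.0, 11.1).
Mode of Gamma(α,β) for α≥1 is (α−1)/β = 79.0/11.1 = 7.1171.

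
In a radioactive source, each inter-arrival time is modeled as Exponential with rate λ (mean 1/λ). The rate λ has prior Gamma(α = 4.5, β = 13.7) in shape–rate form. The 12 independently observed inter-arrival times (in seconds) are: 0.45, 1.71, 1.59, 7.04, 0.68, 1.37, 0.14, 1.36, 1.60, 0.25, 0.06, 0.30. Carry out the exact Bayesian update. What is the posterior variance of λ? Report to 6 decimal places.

With a Gamma(shape α, rate β) prior on the exponential rate λ, the posterior after n observations with total T = Σxᵢ is Gamma(α+n, β+T).
Sum of observations T = 16.55 seconds; n = 12.
Posterior: Gamma(4.5+12, 13.7+16.55) = Gamma(16.5, 30.25).
Var = α/β² = 0.018032.

0.018032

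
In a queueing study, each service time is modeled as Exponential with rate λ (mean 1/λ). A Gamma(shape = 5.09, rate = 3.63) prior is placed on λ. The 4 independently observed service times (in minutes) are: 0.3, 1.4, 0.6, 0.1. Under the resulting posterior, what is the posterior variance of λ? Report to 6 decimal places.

0.249994

With a Gamma(shape α, rate β) prior on the exponential rate λ, the posterior after n observations with total T = Σxᵢ is Gamma(α+n, β+T).
Sum of observations T = 2.4 minutes; n = 4.
Posterior: Gamma(5.09+4, 3.63+2.4) = Gamma(9.09, 6.03).
Var = α/β² = 0.249994.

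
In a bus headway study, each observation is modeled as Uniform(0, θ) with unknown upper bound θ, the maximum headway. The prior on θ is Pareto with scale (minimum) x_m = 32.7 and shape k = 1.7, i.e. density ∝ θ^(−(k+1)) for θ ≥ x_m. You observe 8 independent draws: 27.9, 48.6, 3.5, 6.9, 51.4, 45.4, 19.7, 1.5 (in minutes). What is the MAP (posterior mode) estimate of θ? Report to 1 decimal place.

A Pareto(scale x_m, shape k) prior on the upper bound θ of Uniform(0, θ) is conjugate: posterior is Pareto(max(x_m, max xᵢ), k + n).
Sample maximum = 51.4; prior scale x_m = 32.7 → posterior scale = max = 51.4.
Posterior shape = 1.7 + 8 = 9.7.
The Pareto density is decreasing on [x_m, ∞), so the mode is x_m = 51.4.

51.4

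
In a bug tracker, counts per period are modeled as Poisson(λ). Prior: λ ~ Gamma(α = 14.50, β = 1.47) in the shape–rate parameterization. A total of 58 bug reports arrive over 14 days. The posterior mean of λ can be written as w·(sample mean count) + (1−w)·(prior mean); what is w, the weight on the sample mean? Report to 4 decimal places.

0.9050

With a Gamma(shape α, rate β) prior, the Poisson likelihood is conjugate: the posterior is Gamma(α + ΣXᵢ, β + n).
Posterior mean = (α₀+S)/(β₀+n) = [n/(β₀+n)]·(S/n) + [β₀/(β₀+n)]·(α₀/β₀), so only n and β₀ enter the weight.
Weight on data w = n/(β₀+n) = 14/(1.47+14) = 14/15.47 = 0.9050.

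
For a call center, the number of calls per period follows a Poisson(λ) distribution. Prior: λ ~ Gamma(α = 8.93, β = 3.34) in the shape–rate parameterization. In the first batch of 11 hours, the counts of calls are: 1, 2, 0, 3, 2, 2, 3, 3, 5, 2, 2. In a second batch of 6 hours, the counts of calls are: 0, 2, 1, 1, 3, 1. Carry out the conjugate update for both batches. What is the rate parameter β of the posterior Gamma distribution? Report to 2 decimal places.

With a Gamma(shape α, rate β) prior, the Poisson likelihood is conjugate: the posterior is Gamma(α + ΣXᵢ, β + n).
Batch 1: sum of counts S = 25 over n = 11 hours.
After batch 1: Gamma(α+S, β+n) = Gamma(8.93+25, 3.34+11) = Gamma(33.93, 14.34).
Batch 2: sum of counts S = 8 over n = 6 hours.
After batch 2: Gamma(α+S, β+n) = Gamma(33.93+8, 14.34+6) = Gamma(41.93, 20.34).
Posterior β = 20.34.

20.34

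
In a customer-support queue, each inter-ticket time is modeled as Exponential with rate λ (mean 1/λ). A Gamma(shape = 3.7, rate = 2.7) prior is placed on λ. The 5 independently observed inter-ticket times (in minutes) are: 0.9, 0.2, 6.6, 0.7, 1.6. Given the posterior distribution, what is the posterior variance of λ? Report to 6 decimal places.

0.053940

With a Gamma(shape α, rate β) prior on the exponential rate λ, the posterior after n observations with total T = Σxᵢ is Gamma(α+n, β+T).
Sum of observations T = 10.0 minutes; n = 5.
Posterior: Gamma(3.7+5, 2.7+10.0) = Gamma(8.7, 12.7).
Var = α/β² = 0.053940.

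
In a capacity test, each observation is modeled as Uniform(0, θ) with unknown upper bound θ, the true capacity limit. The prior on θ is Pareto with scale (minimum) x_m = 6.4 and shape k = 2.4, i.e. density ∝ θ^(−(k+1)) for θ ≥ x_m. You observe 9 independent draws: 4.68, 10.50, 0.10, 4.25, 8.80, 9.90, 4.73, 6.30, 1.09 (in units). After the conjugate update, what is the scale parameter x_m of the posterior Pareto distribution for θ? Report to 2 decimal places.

10.50

A Pareto(scale x_m, shape k) prior on the upper bound θ of Uniform(0, θ) is conjugate: posterior is Pareto(max(x_m, max xᵢ), k + n).
Sample maximum = 10.50; prior scale x_m = 6.4 → posterior scale = max = 10.50.
Posterior shape = 2.4 + 9 = 11.4.
Posterior scale x_m = 10.50.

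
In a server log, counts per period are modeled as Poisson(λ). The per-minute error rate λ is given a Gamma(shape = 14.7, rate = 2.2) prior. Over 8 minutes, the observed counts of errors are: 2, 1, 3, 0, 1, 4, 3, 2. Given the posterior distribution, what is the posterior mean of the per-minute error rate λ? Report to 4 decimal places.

With a Gamma(shape α, rate β) prior, the Poisson likelihood is conjugate: the posterior is Gamma(α + ΣXᵢ, β + n).
Sum of counts S = 16 over n = 8 minutes.
Posterior: Gamma(α+S, β+n) = Gamma(14.7+16, 2.2+8) = Gamma(30.7, 10.2).
Posterior mean = α/β = 30.7/10.2 = 3.0098.

3.0098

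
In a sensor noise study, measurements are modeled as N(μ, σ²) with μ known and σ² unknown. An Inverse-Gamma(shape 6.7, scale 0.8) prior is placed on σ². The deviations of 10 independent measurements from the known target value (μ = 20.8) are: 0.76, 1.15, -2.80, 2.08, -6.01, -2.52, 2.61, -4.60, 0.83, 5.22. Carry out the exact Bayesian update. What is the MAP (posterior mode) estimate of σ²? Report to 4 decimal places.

4.4900

With known mean μ and an Inverse-Gamma(α, β) prior on σ², the Normal likelihood is conjugate: posterior is Inv-Gamma(α + n/2, β + Σ(xᵢ−μ)²/2).
Σ(xᵢ−μ)² = (0.76)² + (1.15)² + (-2.80)² + (2.08)² + (-6.01)² + (-2.52)² + (2.61)² + (-4.60)² + (0.83)² + (5.22)² = 112.4464.
Posterior: Inv-Gamma(6.7 + 10/2, 0.8 + 112.4464/2) = Inv-Gamma(11.70, 57.02320).
Mode = β/(α+1) = 57.02320/12.70 = 4.4900.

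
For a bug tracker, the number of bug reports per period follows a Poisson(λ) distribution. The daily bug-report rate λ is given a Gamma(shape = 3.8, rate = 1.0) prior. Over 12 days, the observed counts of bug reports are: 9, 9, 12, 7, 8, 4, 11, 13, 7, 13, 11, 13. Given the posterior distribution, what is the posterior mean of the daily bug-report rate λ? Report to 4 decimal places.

9.2923

With a Gamma(shape α, rate β) prior, the Poisson likelihood is conjugate: the posterior is Gamma(α + ΣXᵢ, β + n).
Sum of counts S = 117 over n = 12 days.
Posterior: Gamma(α+S, β+n) = Gamma(3.8+117, 1.0+12) = Gamma(120.8, 13.0).
Posterior mean = α/β = 120.8/13.0 = 9.2923.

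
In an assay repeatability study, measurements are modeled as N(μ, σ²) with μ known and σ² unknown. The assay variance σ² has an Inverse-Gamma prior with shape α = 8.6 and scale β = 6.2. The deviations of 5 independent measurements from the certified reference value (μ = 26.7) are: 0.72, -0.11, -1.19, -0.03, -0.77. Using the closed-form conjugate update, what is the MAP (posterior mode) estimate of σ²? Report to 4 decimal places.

0.6174

With known mean μ and an Inverse-Gamma(α, β) prior on σ², the Normal likelihood is conjugate: posterior is Inv-Gamma(α + n/2, β + Σ(xᵢ−μ)²/2).
Σ(xᵢ−μ)² = (0.72)² + (-0.11)² + (-1.19)² + (-0.03)² + (-0.77)² = 2.5404.
Posterior: Inv-Gamma(8.6 + 5/2, 6.2 + 2.5404/2) = Inv-Gamma(11.10, 7.47020).
Mode = β/(α+1) = 7.47020/12.10 = 0.6174.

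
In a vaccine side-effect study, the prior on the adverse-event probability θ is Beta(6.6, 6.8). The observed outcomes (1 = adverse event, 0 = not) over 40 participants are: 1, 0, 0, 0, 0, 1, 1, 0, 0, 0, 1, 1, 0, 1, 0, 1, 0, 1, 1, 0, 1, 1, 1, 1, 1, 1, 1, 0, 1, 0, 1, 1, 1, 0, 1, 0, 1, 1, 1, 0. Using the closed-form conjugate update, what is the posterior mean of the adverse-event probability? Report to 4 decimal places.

The Beta prior is conjugate to a Binomial/Bernoulli likelihood; the update adds successes to α and failures to β.
Posterior: Beta(α+k, β+n−k) = Beta(6.6+24, 6.8+16) = Beta(30.6, 22.8).
Posterior mean = α/(α+β) = 30.6/53.4 = 0.5730.

0.5730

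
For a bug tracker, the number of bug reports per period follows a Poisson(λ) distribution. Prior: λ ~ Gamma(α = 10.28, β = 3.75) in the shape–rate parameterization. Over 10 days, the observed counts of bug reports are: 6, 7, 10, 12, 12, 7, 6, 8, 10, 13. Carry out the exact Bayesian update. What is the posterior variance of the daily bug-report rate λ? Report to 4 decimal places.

0.5357

With a Gamma(shape α, rate β) prior, the Poisson likelihood is conjugate: the posterior is Gamma(α + ΣXᵢ, β + n).
Sum of counts S = 91 over n = 10 days.
Posterior: Gamma(α+S, β+n) = Gamma(10.28+91, 3.75+10) = Gamma(101.28, 13.75).
Var = α/β² = 101.28/13.75² = 0.5357.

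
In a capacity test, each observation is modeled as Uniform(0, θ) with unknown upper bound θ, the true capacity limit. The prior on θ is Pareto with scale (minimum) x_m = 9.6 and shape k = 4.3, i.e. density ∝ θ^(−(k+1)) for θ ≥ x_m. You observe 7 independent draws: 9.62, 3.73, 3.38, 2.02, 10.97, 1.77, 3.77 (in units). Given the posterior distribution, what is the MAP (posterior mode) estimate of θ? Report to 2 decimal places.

A Pareto(scale x_m, shape k) prior on the upper bound θ of Uniform(0, θ) is conjugate: posterior is Pareto(max(x_m, max xᵢ), k + n).
Sample maximum = 10.97; prior scale x_m = 9.6 → posterior scale = max = 10.97.
Posterior shape = 4.3 + 7 = 11.3.
The Pareto density is decreasing on [x_m, ∞), so the mode is x_m = 10.97.

10.97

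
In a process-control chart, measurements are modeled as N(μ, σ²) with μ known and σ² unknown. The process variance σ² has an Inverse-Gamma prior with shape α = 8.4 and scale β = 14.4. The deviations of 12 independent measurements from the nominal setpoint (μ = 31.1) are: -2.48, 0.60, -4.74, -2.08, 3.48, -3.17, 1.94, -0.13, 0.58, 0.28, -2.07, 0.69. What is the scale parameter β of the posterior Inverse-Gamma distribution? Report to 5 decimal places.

With known mean μ and an Inverse-Gamma(α, β) prior on σ², the Normal likelihood is conjugate: posterior is Inv-Gamma(α + n/2, β + Σ(xᵢ−μ)²/2).
Σ(xᵢ−μ)² = (-2.48)² + (0.60)² + (-4.74)² + (-2.08)² + (3.48)² + (-3.17)² + (1.94)² + (-0.13)² + (0.58)² + (0.28)² + (-2.07)² + (0.69)² = 64.4200.
Posterior: Inv-Gamma(8.4 + 12/2, 14.4 + 64.4200/2) = Inv-Gamma(14.40, 46.61000).
Posterior β = 46.61000.

46.61000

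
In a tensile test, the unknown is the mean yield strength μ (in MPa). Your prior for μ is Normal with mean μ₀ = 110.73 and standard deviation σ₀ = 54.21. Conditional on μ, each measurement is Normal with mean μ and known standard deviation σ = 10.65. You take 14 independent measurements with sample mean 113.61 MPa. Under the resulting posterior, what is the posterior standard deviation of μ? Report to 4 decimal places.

2.8424

For Normal data with known variance σ², a Normal(μ₀, σ₀²) prior on μ is conjugate. Posterior precision = 1/σ₀² + n/σ²; posterior mean is the precision-weighted average of μ₀ and x̄.
σ₀² = 54.21² = 2938.7241, σ² = 10.65² = 113.4225; σ² + n·σ₀² = 113.4225 + 14·2938.7241 = 41255.5599.
Posterior precision = 1/σ₀² + n/σ² = 1/2938.7241 + 14/113.4225 = (σ² + n·σ₀²)/(σ₀²σ²) = 41255.5599/(2938.7241·113.4225); posterior variance σₙ² = σ₀²σ²/(σ² + n·σ₀²) = 2938.7241·113.4225/41255.5599 = 8.079334.
Posterior SD = √σₙ² = √(2938.7241·113.4225/41255.5599) = 2.8424.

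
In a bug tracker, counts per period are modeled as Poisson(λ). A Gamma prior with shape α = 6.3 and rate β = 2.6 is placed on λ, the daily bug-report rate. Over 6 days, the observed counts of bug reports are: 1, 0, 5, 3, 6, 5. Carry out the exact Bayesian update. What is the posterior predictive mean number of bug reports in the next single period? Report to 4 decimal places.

3.0581

With a Gamma(shape α, rate β) prior, the Poisson likelihood is conjugate: the posterior is Gamma(α + ΣXᵢ, β + n).
Sum of counts S = 20 over n = 6 days.
Posterior: Gamma(α+S, β+n) = Gamma(6.3+20, 2.6+6) = Gamma(26.3, 8.6).
The predictive distribution for one future period is NegBinom with mean α/β = 3.0581.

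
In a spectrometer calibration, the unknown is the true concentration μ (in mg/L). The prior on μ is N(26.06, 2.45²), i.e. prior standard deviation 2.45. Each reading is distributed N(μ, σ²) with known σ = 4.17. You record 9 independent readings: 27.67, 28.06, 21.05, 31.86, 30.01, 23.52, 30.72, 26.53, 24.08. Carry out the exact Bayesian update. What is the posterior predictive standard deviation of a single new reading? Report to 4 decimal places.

For Normal data with known variance σ², a Normal(μ₀, σ₀²) prior on μ is conjugate. Posterior precision = 1/σ₀² + n/σ²; posterior mean is the precision-weighted average of μ₀ and x̄.
σ₀² = 2.45² = 6.0025, σ² = 4.17² = 17.3889; σ² + n·σ₀² = 17.3889 + 9·6.0025 = 71.4114.
Posterior precision = 1/σ₀² + n/σ² = 1/6.0025 + 9/17.3889 = (σ² + n·σ₀²)/(σ₀²σ²) = 71.4114/(6.0025·17.3889); posterior variance σₙ² = σ₀²σ²/(σ² + n·σ₀²) = 6.0025·17.3889/71.4114 = 1.461628.
Predictive variance for one new observation = σₙ² + σ² = 6.0025·17.3889/71.4114 + 17.3889 = σ²·(σ₀² + 71.4114)/71.4114 = 17.3889·77.4139/71.4114 = 18.850528; SD = √(17.3889·77.4139/71.4114) = 4.3417.

4.3417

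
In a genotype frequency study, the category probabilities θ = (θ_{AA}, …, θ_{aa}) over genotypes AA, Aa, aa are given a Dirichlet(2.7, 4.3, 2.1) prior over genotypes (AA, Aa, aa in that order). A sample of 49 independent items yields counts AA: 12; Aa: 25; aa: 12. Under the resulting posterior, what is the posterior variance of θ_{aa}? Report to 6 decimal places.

0.003110

The Dirichlet prior is conjugate to the Multinomial likelihood: each posterior αⱼ = prior αⱼ + observed count nⱼ.
Posterior concentration: (14.7, 29.3, 14.1), total = 58.1.
Var[θ_j] = α_j(Σα−α_j)/((Σα)²(Σα+1)) = 14.1·44.0/(58.1²·59.1) = 0.003110.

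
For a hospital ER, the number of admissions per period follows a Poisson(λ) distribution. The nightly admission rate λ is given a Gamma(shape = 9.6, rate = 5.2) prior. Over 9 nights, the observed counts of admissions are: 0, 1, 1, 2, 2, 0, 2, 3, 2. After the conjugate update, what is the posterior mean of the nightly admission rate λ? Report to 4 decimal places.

1.5915

With a Gamma(shape α, rate β) prior, the Poisson likelihood is conjugate: the posterior is Gamma(α + ΣXᵢ, β + n).
Sum of counts S = 13 over n = 9 nights.
Posterior: Gamma(α+S, β+n) = Gamma(9.6+13, 5.2+9) = Gamma(22.6, 14.2).
Posterior mean = α/β = 22.6/14.2 = 1.5915.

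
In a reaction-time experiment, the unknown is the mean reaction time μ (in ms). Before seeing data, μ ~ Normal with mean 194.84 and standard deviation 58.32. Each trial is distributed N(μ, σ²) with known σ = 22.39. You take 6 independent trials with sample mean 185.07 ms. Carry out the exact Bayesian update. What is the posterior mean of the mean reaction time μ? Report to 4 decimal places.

185.3042

For Normal data with known variance σ², a Normal(μ₀, σ₀²) prior on μ is conjugate. Posterior precision = 1/σ₀² + n/σ²; posterior mean is the precision-weighted average of μ₀ and x̄.
n·x̄ = 6·185.07 = 1110.42.
σ₀² = 58.32² = 3401.2224, σ² = 22.39² = 501.3121; σ² + n·σ₀² = 501.3121 + 6·3401.2224 = 20908.6465.
Posterior mean = (μ₀/σ₀² + n·x̄/σ²)/(1/σ₀² + n/σ²) = (σ²·μ₀ + σ₀²·n·x̄)/(σ² + n·σ₀²) = (501.3121·194.84 + 3401.2224·1110.42)/20908.6465 = 3874461.026972/20908.6465 = 185.3042.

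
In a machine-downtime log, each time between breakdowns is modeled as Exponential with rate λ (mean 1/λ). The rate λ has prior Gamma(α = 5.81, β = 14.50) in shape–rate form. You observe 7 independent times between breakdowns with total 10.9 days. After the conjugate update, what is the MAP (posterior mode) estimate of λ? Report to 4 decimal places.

With a Gamma(shape α, rate β) prior on the exponential rate λ, the posterior after n observations with total T = Σxᵢ is Gamma(α+n, β+T).
Posterior: Gamma(5.81+7, 14.50+10.9) = Gamma(12.81, 25.40).
Mode = (α−1)/β = 0.4650.

0.4650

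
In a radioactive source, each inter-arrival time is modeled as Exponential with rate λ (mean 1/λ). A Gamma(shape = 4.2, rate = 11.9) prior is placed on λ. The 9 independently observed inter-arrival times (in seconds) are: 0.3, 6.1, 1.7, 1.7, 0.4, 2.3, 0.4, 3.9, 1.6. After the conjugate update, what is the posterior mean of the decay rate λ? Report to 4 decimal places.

0.4356

With a Gamma(shape α, rate β) prior on the exponential rate λ, the posterior after n observations with total T = Σxᵢ is Gamma(α+n, β+T).
Sum of observations T = 18.4 seconds; n = 9.
Posterior: Gamma(4.2+9, 11.9+18.4) = Gamma(13.2, 30.3).
Posterior mean of λ = α/β = 13.2/30.3 = 0.4356.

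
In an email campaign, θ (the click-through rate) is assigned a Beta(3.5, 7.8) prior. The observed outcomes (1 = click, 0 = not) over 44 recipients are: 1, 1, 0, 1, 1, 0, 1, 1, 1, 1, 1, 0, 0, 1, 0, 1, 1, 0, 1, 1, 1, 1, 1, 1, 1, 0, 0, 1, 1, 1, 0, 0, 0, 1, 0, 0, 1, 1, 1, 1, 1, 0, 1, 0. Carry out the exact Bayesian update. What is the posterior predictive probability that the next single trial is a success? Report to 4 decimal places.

The Beta prior is conjugate to a Binomial/Bernoulli likelihood; the update adds successes to α and failures to β.
Posterior: Beta(α+k, β+n−k) = Beta(3.5+29, 7.8+15) = Beta(32.5, 22.8).
For a single future Bernoulli trial, P(success | data) = α/(α+β) = 0.5877.

0.5877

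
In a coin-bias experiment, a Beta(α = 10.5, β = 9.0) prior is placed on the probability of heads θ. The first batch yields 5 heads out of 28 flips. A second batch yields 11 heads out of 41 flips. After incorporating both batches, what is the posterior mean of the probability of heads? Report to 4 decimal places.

0.2994

The Beta prior is conjugate to a Binomial/Bernoulli likelihood; the update adds successes to α and failures to β.
After batch 1: Beta(10.5+5, 9.0+23) = Beta(15.5, 32.0).
After batch 2: Beta(15.5+11, 32.0+30) = Beta(26.5, 62.0).
Posterior mean = α/(α+β) = 26.5/88.5 = 0.2994.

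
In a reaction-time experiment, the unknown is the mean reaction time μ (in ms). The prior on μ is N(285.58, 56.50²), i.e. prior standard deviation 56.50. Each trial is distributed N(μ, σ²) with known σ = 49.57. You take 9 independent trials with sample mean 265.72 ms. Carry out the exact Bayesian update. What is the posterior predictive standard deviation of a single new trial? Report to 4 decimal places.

For Normal data with known variance σ², a Normal(μ₀, σ₀²) prior on μ is conjugate. Posterior precision = 1/σ₀² + n/σ²; posterior mean is the precision-weighted average of μ₀ and x̄.
σ₀² = 56.50² = 3192.25, σ² = 49.57² = 2457.1849; σ² + n·σ₀² = 2457.1849 + 9·3192.25 = 31187.4349.
Posterior precision = 1/σ₀² + n/σ² = 1/3192.25 + 9/2457.1849 = (σ² + n·σ₀²)/(σ₀²σ²) = 31187.4349/(3192.25·2457.1849); posterior variance σₙ² = σ₀²σ²/(σ² + n·σ₀²) = 3192.25·2457.1849/31187.4349 = 251.509896.
Predictive variance for one new observation = σₙ² + σ² = 3192.25·2457.1849/31187.4349 + 2457.1849 = σ²·(σ₀² + 31187.4349)/31187.4349 = 2457.1849·34379.6849/31187.4349 = 2708.694796; SD = √(2457.1849·34379.6849/31187.4349) = 52.0451.

52.0451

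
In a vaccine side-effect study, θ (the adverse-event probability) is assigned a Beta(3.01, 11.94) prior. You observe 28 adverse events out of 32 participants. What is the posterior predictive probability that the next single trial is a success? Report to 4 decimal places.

The Beta prior is conjugate to a Binomial/Bernoulli likelihood; the update adds successes to α and failures to β.
Posterior: Beta(α+k, β+n−k) = Beta(3.01+28, 11.94+4) = Beta(31.01, 15.94).
For a single future Bernoulli trial, P(success | data) = α/(α+β) = 0.6605.

0.6605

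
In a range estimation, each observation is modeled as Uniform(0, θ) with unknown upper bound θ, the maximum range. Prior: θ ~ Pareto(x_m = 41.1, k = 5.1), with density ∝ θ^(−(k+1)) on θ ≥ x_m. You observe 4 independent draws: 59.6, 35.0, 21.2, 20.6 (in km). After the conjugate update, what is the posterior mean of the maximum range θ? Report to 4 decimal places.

A Pareto(scale x_m, shape k) prior on the upper bound θ of Uniform(0, θ) is conjugate: posterior is Pareto(max(x_m, max xᵢ), k + n).
Sample maximum = 59.6; prior scale x_m = 41.1 → posterior scale = max = 59.6.
Posterior shape = 5.1 + 4 = 9.1.
E[θ|data] = k·x_m/(k−1) = 9.1·59.6/8.1 = 66.9580.

66.9580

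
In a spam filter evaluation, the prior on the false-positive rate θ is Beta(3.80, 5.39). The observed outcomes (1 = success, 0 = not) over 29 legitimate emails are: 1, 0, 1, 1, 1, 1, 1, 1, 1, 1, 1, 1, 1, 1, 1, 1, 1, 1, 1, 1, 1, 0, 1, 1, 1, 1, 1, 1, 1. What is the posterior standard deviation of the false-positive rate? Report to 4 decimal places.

The Beta prior is conjugate to a Binomial/Bernoulli likelihood; the update adds successes to α and failures to β.
Posterior: Beta(α+k, β+n−k) = Beta(3.80+27, 5.39+2) = Beta(30.80, 7.39).
Var = αβ/((α+β)²(α+β+1)) = 30.80·7.39/(38.19²·39.19) = 0.00398218; SD = √0.00398218 = 0.0631.

0.0631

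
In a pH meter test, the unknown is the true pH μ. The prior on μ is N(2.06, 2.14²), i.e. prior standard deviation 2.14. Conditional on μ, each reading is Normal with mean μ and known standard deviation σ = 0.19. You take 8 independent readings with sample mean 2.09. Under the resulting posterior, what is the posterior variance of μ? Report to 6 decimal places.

For Normal data with known variance σ², a Normal(μ₀, σ₀²) prior on μ is conjugate. Posterior precision = 1/σ₀² + n/σ²; posterior mean is the precision-weighted average of μ₀ and x̄.
σ₀² = 2.14² = 4.5796, σ² = 0.19² = 0.0361; σ² + n·σ₀² = 0.0361 + 8·4.5796 = 36.6729.
Posterior precision = 1/σ₀² + n/σ² = 1/4.5796 + 8/0.0361 = (σ² + n·σ₀²)/(σ₀²σ²) = 36.6729/(4.5796·0.0361); posterior variance σₙ² = σ₀²σ²/(σ² + n·σ₀²) = 4.5796·0.0361/36.6729 = 0.004508.

0.004508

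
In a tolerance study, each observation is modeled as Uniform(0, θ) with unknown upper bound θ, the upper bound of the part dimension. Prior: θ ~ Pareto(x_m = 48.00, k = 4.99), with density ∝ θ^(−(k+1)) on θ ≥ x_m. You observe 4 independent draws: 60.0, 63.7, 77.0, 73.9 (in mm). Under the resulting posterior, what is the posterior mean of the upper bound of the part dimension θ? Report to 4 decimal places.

86.6370

A Pareto(scale x_m, shape k) prior on the upper bound θ of Uniform(0, θ) is conjugate: posterior is Pareto(max(x_m, max xᵢ), k + n).
Sample maximum = 77.0; prior scale x_m = 48.00 → posterior scale = max = 77.00.
Posterior shape = 4.99 + 4 = 8.99.
E[θ|data] = k·x_m/(k−1) = 8.99·77.00/7.99 = 86.6370.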